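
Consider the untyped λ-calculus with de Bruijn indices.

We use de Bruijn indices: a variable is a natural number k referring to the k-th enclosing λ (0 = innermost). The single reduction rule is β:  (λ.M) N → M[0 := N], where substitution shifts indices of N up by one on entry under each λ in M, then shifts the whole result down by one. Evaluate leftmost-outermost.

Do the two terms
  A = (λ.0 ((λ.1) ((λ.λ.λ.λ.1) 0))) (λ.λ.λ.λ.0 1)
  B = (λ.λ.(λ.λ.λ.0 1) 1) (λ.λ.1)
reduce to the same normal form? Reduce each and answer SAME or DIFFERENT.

Answer: SAME — A ⇓ λ.λ.λ.0 1, B ⇓ λ.λ.λ.0 1

Reduction:
Term A:
  start: (λ.0 ((λ.1) ((λ.λ.λ.λ.1) 0))) (λ.λ.λ.λ.0 1)
  →1  (λ.λ.λ.λ.0 1) ((λ.λ.λ.λ.λ.0 1) ((λ.λ.λ.λ.1) (λ.λ.λ.λ.0 1)))
  →2  λ.λ.λ.0 1

Term B:
  start: (λ.λ.(λ.λ.λ.0 1) 1) (λ.λ.1)
  →1  λ.(λ.λ.λ.0 1) (λ.λ.1)
  →2  λ.λ.λ.0 1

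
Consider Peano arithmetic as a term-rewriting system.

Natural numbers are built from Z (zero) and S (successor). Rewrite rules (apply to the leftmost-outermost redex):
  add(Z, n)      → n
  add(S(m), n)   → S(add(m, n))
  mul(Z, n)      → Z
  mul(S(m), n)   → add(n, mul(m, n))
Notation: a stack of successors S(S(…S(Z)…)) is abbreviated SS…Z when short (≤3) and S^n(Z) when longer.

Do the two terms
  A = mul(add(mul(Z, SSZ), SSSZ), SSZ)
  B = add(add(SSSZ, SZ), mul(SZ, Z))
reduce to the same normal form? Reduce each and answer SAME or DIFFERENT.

Term A:
  start: mul(add(mul(Z, SSZ), SSSZ), SSZ)
  [1] mul(add(Z, SSSZ), SSZ)
  [2] mul(SSSZ, SSZ)
  [3] add(SSZ, mul(SSZ, SSZ))
  [4] S(add(SZ, mul(SSZ, SSZ)))
  [5] S(S(add(Z, mul(SSZ, SSZ))))
  [6] S(S(mul(SSZ, SSZ)))
  [7] S(S(add(SSZ, mul(SZ, SSZ))))
  [8] S(S(S(add(SZ, mul(SZ, SSZ)))))
  [9] S(S(S(S(add(Z, mul(SZ, SSZ))))))
  [10] S(S(S(S(mul(SZ, SSZ)))))
  [11] S(S(S(S(add(SSZ, mul(Z, SSZ))))))
  [12] S(S(S(S(S(add(SZ, mul(Z, SSZ)))))))
  [13] S(S(S(S(S(S(add(Z, mul(Z, SSZ))))))))
  [14] S(S(S(S(S(S(mul(Z, SSZ)))))))
  [15] S^6(Z)

Term B:
  start: add(add(SSSZ, SZ), mul(SZ, Z))
  [1] add(S(add(SSZ, SZ)), mul(SZ, Z))
  [2] S(add(add(SSZ, SZ), mul(SZ, Z)))
  [3] S(add(S(add(SZ, SZ)), mul(SZ, Z)))
  [4] S(S(add(add(SZ, SZ), mul(SZ, Z))))
  [5] S(S(add(S(add(Z, SZ)), mul(SZ, Z))))
  [6] S(S(S(add(add(Z, SZ), mul(SZ, Z)))))
  [7] S(S(S(add(SZ, mul(SZ, Z)))))
  [8] S(S(S(S(add(Z, mul(SZ, Z))))))
  [9] S(S(S(S(mul(SZ, Z)))))
  [10] S(S(S(S(add(Z, mul(Z, Z))))))
  [11] S(S(S(S(mul(Z, Z)))))
  [12] S^4(Z)

Answer: DIFFERENT — A ⇓ S^6(Z), B ⇓ S^4(Z)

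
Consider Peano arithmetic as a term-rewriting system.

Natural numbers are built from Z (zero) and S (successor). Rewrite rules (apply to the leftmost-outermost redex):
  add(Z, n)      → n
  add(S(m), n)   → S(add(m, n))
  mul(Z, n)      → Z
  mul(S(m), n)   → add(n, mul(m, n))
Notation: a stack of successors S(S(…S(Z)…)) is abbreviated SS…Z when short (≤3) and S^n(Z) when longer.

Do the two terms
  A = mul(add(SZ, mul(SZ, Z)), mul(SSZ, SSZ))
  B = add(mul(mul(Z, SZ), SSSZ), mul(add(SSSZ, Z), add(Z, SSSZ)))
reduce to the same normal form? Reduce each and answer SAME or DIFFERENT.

Term A:
  start: mul(add(SZ, mul(SZ, Z)), mul(SSZ, SSZ))
  [1] mul(S(add(Z, mul(SZ, Z))), mul(SSZ, SSZ))
  [2] add(mul(SSZ, SSZ), mul(add(Z, mul(SZ, Z)), mul(SSZ, SSZ)))
  [3] add(add(SSZ, mul(SZ, SSZ)), mul(add(Z, mul(SZ, Z)), mul(SSZ, SSZ)))
  [4] add(S(add(SZ, mul(SZ, SSZ))), mul(add(Z, mul(SZ, Z)), mul(SSZ, SSZ)))
  [5] S(add(add(SZ, mul(SZ, SSZ)), mul(add(Z, mul(SZ, Z)), mul(SSZ, SSZ))))
  [6] S(add(S(add(Z, mul(SZ, SSZ))), mul(add(Z, mul(SZ, Z)), mul(SSZ, SSZ))))
  [7] S(S(add(add(Z, mul(SZ, SSZ)), mul(add(Z, mul(SZ, Z)), mul(SSZ, SSZ)))))
  [8] S(S(add(mul(SZ, SSZ), mul(add(Z, mul(SZ, Z)), mul(SSZ, SSZ)))))
  [9] S(S(add(add(SSZ, mul(Z, SSZ)), mul(add(Z, mul(SZ, Z)), mul(SSZ, SSZ)))))
  [10] S(S(add(S(add(SZ, mul(Z, SSZ))), mul(add(Z, mul(SZ, Z)), mul(SSZ, SSZ)))))
  [11] S(S(S(add(add(SZ, mul(Z, SSZ)), mul(add(Z, mul(SZ, Z)), mul(SSZ, SSZ))))))
  [12] S(S(S(add(S(add(Z, mul(Z, SSZ))), mul(add(Z, mul(SZ, Z)), mul(SSZ, SSZ))))))
  [13] S(S(S(S(add(add(Z, mul(Z, SSZ)), mul(add(Z, mul(SZ, Z)), mul(SSZ, SSZ)))))))
  [14] S(S(S(S(add(mul(Z, SSZ), mul(add(Z, mul(SZ, Z)), mul(SSZ, SSZ)))))))
  [15] S(S(S(S(add(Z, mul(add(Z, mul(SZ, Z)), mul(SSZ, SSZ)))))))
  [16] S(S(S(S(mul(add(Z, mul(SZ, Z)), mul(SSZ, SSZ))))))
  [17] S(S(S(S(mul(mul(SZ, Z), mul(SSZ, SSZ))))))
  [18] S(S(S(S(mul(add(Z, mul(Z, Z)), mul(SSZ, SSZ))))))
  [19] S(S(S(S(mul(mul(Z, Z), mul(SSZ, SSZ))))))
  [20] S(S(S(S(mul(Z, mul(SSZ, SSZ))))))
  [21] S^4(Z)

Term B:
  start: add(mul(mul(Z, SZ), SSSZ), mul(add(SSSZ, Z), add(Z, SSSZ)))
  [1] add(mul(Z, SSSZ), mul(add(SSSZ, Z), add(Z, SSSZ)))
  [2] add(Z, mul(add(SSSZ, Z), add(Z, SSSZ)))
  [3] mul(add(SSSZ, Z), add(Z, SSSZ))
  [4] mul(S(add(SSZ, Z)), add(Z, SSSZ))
  [5] add(add(Z, SSSZ), mul(add(SSZ, Z), add(Z, SSSZ)))
  [6] add(SSSZ, mul(add(SSZ, Z), add(Z, SSSZ)))
  [7] S(add(SSZ, mul(add(SSZ, Z), add(Z, SSSZ))))
  [8] S(S(add(SZ, mul(add(SSZ, Z), add(Z, SSSZ)))))
  [9] S(S(S(add(Z, mul(add(SSZ, Z), add(Z, SSSZ))))))
  [10] S(S(S(mul(add(SSZ, Z), add(Z, SSSZ)))))
  [11] S(S(S(mul(S(add(SZ, Z)), add(Z, SSSZ)))))
  [12] S(S(S(add(add(Z, SSSZ), mul(add(SZ, Z), add(Z, SSSZ))))))
  [13] S(S(S(add(SSSZ, mul(add(SZ, Z), add(Z, SSSZ))))))
  [14] S(S(S(S(add(SSZ, mul(add(SZ, Z), add(Z, SSSZ)))))))
  [15] S(S(S(S(S(add(SZ, mul(add(SZ, Z), add(Z, SSSZ))))))))
  [16] S(S(S(S(S(S(add(Z, mul(add(SZ, Z), add(Z, SSSZ)))))))))
  [17] S(S(S(S(S(S(mul(add(SZ, Z), add(Z, SSSZ))))))))
  [18] S(S(S(S(S(S(mul(S(add(Z, Z)), add(Z, SSSZ))))))))
  [19] S(S(S(S(S(S(add(add(Z, SSSZ), mul(add(Z, Z), add(Z, SSSZ)))))))))
  [20] S(S(S(S(S(S(add(SSSZ, mul(add(Z, Z), add(Z, SSSZ)))))))))
  [21] S(S(S(S(S(S(S(add(SSZ, mul(add(Z, Z), add(Z, SSSZ))))))))))
  [22] S(S(S(S(S(S(S(S(add(SZ, mul(add(Z, Z), add(Z, SSSZ)))))))))))
  [23] S(S(S(S(S(S(S(S(S(add(Z, mul(add(Z, Z), add(Z, SSSZ))))))))))))
  [24] S(S(S(S(S(S(S(S(S(mul(add(Z, Z), add(Z, SSSZ)))))))))))
  [25] S(S(S(S(S(S(S(S(S(mul(Z, add(Z, SSSZ)))))))))))
  [26] S^9(Z)

Answer: DIFFERENT — A ⇓ S^4(Z), B ⇓ S^9(Z)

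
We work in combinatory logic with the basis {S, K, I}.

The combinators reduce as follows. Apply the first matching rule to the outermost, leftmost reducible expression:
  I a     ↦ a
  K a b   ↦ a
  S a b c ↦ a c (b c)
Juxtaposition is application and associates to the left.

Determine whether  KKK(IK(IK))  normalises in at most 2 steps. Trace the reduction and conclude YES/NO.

  start: KKK(IK(IK))
  →1  K(IK(IK))
  →2  K(K(IK))

Answer: NO — after 2 steps the term is K(K(IK)), not yet normal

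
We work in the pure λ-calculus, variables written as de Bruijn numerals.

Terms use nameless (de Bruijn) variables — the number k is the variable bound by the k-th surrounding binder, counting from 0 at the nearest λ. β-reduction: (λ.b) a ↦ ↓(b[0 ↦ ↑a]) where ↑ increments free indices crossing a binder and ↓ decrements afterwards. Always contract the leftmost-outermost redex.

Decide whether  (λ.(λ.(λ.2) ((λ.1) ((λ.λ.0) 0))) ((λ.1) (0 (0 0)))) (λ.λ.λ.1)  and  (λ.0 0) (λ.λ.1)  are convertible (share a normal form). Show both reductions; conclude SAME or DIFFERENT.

Term A:
  start: (λ.(λ.(λ.2) ((λ.1) ((λ.λ.0) 0))) ((λ.1) (0 (0 0)))) (λ.λ.λ.1)
  [1] (λ.(λ.λ.λ.λ.1) ((λ.1) ((λ.λ.0) 0))) ((λ.λ.λ.λ.1) ((λ.λ.λ.1) ((λ.λ.λ.1) (λ.λ.λ.1))))
  [2] (λ.λ.λ.λ.1) ((λ.(λ.λ.λ.λ.1) ((λ.λ.λ.1) ((λ.λ.λ.1) (λ.λ.λ.1)))) ((λ.λ.0) ((λ.λ.λ.λ.1) ((λ.λ.λ.1) ((λ.λ.λ.1) (λ.λ.λ.1))))))
  [3] λ.λ.λ.1

Term B:
  start: (λ.0 0) (λ.λ.1)
  [1] (λ.λ.1) (λ.λ.1)
  [2] λ.λ.λ.1

Answer: SAME — A ⇓ λ.λ.λ.1, B ⇓ λ.λ.λ.1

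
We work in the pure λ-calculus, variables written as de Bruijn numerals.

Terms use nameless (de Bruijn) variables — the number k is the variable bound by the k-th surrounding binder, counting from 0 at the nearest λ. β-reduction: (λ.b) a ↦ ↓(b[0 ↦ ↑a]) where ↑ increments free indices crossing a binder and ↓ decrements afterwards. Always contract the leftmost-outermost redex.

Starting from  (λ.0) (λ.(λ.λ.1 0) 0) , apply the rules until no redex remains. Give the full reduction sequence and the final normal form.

  start: (λ.0) (λ.(λ.λ.1 0) 0)
  [1] λ.(λ.λ.1 0) 0
  [2] λ.λ.1 0

Answer: normal form = λ.λ.1 0  (in 2 steps)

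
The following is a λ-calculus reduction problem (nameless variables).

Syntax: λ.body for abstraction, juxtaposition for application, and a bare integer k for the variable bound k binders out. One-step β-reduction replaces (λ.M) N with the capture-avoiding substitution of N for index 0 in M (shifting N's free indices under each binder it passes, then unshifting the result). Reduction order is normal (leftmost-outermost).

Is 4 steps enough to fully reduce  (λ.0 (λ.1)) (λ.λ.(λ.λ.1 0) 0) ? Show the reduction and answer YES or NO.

  start: (λ.0 (λ.1)) (λ.λ.(λ.λ.1 0) 0)
  step 1: (λ.λ.(λ.λ.1 0) 0) (λ.λ.λ.(λ.λ.1 0) 0)
  step 2: λ.(λ.λ.1 0) 0
  step 3: λ.λ.1 0

Answer: YES — reaches normal form λ.λ.1 0 in 3 ≤ 4 steps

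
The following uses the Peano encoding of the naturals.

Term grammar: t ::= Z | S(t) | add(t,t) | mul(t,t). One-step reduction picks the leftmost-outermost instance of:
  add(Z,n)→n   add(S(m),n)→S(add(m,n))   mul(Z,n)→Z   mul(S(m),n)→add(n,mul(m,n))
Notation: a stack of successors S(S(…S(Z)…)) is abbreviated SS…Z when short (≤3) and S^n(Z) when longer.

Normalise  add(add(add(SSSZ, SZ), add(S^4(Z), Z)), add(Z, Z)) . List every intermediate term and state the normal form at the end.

Answer: normal form = S^8(Z)  (in 24 steps)

Derivation:
  start: add(add(add(SSSZ, SZ), add(S^4(Z), Z)), add(Z, Z))
  step 1: add(add(S(add(SSZ, SZ)), add(S^4(Z), Z)), add(Z, Z))
  step 2: add(S(add(add(SSZ, SZ), add(S^4(Z), Z))), add(Z, Z))
  step 3: S(add(add(add(SSZ, SZ), add(S^4(Z), Z)), add(Z, Z)))
  step 4: S(add(add(S(add(SZ, SZ)), add(S^4(Z), Z)), add(Z, Z)))
  step 5: S(add(S(add(add(SZ, SZ), add(S^4(Z), Z))), add(Z, Z)))
  step 6: S(S(add(add(add(SZ, SZ), add(S^4(Z), Z)), add(Z, Z))))
  step 7: S(S(add(add(S(add(Z, SZ)), add(S^4(Z), Z)), add(Z, Z))))
  step 8: S(S(add(S(add(add(Z, SZ), add(S^4(Z), Z))), add(Z, Z))))
  step 9: S(S(S(add(add(add(Z, SZ), add(S^4(Z), Z)), add(Z, Z)))))
  step 10: S(S(S(add(add(SZ, add(S^4(Z), Z)), add(Z, Z)))))
  step 11: S(S(S(add(S(add(Z, add(S^4(Z), Z))), add(Z, Z)))))
  step 12: S(S(S(S(add(add(Z, add(S^4(Z), Z)), add(Z, Z))))))
  step 13: S(S(S(S(add(add(S^4(Z), Z), add(Z, Z))))))
  step 14: S(S(S(S(add(S(add(SSSZ, Z)), add(Z, Z))))))
  step 15: S(S(S(S(S(add(add(SSSZ, Z), add(Z, Z)))))))
  step 16: S(S(S(S(S(add(S(add(SSZ, Z)), add(Z, Z)))))))
  step 17: S(S(S(S(S(S(add(add(SSZ, Z), add(Z, Z))))))))
  step 18: S(S(S(S(S(S(add(S(add(SZ, Z)), add(Z, Z))))))))
  step 19: S(S(S(S(S(S(S(add(add(SZ, Z), add(Z, Z)))))))))
  step 20: S(S(S(S(S(S(S(add(S(add(Z, Z)), add(Z, Z)))))))))
  step 21: S(S(S(S(S(S(S(S(add(add(Z, Z), add(Z, Z))))))))))
  step 22: S(S(S(S(S(S(S(S(add(Z, add(Z, Z))))))))))
  step 23: S(S(S(S(S(S(S(S(add(Z, Z)))))))))
  step 24: S^8(Z)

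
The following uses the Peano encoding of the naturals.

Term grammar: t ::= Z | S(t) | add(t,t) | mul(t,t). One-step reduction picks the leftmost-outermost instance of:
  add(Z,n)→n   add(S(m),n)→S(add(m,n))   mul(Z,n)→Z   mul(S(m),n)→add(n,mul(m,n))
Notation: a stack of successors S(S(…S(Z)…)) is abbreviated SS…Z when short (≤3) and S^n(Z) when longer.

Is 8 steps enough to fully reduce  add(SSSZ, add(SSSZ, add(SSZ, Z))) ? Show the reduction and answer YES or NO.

  start: add(SSSZ, add(SSSZ, add(SSZ, Z)))
  step 1: S(add(SSZ, add(SSSZ, add(SSZ, Z))))
  step 2: S(S(add(SZ, add(SSSZ, add(SSZ, Z)))))
  step 3: S(S(S(add(Z, add(SSSZ, add(SSZ, Z))))))
  step 4: S(S(S(add(SSSZ, add(SSZ, Z)))))
  step 5: S(S(S(S(add(SSZ, add(SSZ, Z))))))
  step 6: S(S(S(S(S(add(SZ, add(SSZ, Z)))))))
  step 7: S(S(S(S(S(S(add(Z, add(SSZ, Z))))))))
  step 8: S(S(S(S(S(S(add(SSZ, Z)))))))

Answer: NO — after 8 steps the term is S(S(S(S(S(S(add(SSZ, Z))))))), not yet normal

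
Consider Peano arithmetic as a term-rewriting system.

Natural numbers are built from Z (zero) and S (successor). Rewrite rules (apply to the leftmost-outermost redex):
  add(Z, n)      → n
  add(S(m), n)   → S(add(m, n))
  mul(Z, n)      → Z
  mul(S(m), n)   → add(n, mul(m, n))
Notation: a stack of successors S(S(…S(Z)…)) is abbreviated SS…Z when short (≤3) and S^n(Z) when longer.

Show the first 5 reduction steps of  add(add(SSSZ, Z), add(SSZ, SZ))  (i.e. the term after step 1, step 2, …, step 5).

Answer: after 5 steps: S(S(add(S(add(Z, Z)), add(SSZ, SZ))))

Working:
  start: add(add(SSSZ, Z), add(SSZ, SZ))
  [1] add(S(add(SSZ, Z)), add(SSZ, SZ))
  [2] S(add(add(SSZ, Z), add(SSZ, SZ)))
  [3] S(add(S(add(SZ, Z)), add(SSZ, SZ)))
  [4] S(S(add(add(SZ, Z), add(SSZ, SZ))))
  [5] S(S(add(S(add(Z, Z)), add(SSZ, SZ))))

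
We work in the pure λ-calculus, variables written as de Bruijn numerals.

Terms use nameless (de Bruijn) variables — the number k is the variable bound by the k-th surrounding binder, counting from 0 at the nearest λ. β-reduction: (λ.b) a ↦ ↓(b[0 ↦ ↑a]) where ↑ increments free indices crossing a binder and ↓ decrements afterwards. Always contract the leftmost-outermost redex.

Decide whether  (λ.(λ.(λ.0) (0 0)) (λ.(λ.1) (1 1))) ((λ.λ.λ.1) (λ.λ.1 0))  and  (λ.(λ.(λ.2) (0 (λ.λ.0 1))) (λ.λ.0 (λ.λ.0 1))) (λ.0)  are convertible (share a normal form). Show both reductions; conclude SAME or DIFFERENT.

Term A:
  start: (λ.(λ.(λ.0) (0 0)) (λ.(λ.1) (1 1))) ((λ.λ.λ.1) (λ.λ.1 0))
  [1] (λ.(λ.0) (0 0)) (λ.(λ.1) ((λ.λ.λ.1) (λ.λ.1 0) ((λ.λ.λ.1) (λ.λ.1 0))))
  [2] (λ.0) ((λ.(λ.1) ((λ.λ.λ.1) (λ.λ.1 0) ((λ.λ.λ.1) (λ.λ.1 0)))) (λ.(λ.1) ((λ.λ.λ.1) (λ.λ.1 0) ((λ.λ.λ.1) (λ.λ.1 0)))))
  [3] (λ.(λ.1) ((λ.λ.λ.1) (λ.λ.1 0) ((λ.λ.λ.1) (λ.λ.1 0)))) (λ.(λ.1) ((λ.λ.λ.1) (λ.λ.1 0) ((λ.λ.λ.1) (λ.λ.1 0))))
  [4] (λ.λ.(λ.1) ((λ.λ.λ.1) (λ.λ.1 0) ((λ.λ.λ.1) (λ.λ.1 0)))) ((λ.λ.λ.1) (λ.λ.1 0) ((λ.λ.λ.1) (λ.λ.1 0)))
  [5] λ.(λ.1) ((λ.λ.λ.1) (λ.λ.1 0) ((λ.λ.λ.1) (λ.λ.1 0)))
  [6] λ.0

Term B:
  start: (λ.(λ.(λ.2) (0 (λ.λ.0 1))) (λ.λ.0 (λ.λ.0 1))) (λ.0)
  [1] (λ.(λ.λ.0) (0 (λ.λ.0 1))) (λ.λ.0 (λ.λ.0 1))
  [2] (λ.λ.0) ((λ.λ.0 (λ.λ.0 1)) (λ.λ.0 1))
  [3] λ.0

Answer: SAME — A ⇓ λ.0, B ⇓ λ.0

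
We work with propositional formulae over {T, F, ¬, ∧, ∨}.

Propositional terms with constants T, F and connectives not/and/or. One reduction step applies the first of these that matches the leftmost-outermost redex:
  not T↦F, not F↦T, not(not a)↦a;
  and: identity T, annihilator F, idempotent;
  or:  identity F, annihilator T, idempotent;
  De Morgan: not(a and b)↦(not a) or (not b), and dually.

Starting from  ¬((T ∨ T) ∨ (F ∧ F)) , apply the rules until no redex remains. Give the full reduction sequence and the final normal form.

Answer: normal form = F  (in 5 steps)

Derivation:
  start: ¬((T ∨ T) ∨ (F ∧ F))
  [1] ¬(T ∨ T) ∧ ¬(F ∧ F)
  [2] (¬T ∧ ¬T) ∧ ¬(F ∧ F)
  [3] ¬T ∧ ¬(F ∧ F)
  [4] F ∧ ¬(F ∧ F)
  [5] F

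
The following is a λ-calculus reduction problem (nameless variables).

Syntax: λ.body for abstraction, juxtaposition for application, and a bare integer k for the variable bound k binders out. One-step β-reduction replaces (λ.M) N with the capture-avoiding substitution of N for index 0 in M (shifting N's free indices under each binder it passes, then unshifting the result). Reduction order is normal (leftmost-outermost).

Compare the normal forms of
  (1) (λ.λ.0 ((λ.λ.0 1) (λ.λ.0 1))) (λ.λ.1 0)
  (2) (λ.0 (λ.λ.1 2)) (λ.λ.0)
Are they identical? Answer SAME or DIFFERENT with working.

Term A:
  start: (λ.λ.0 ((λ.λ.0 1) (λ.λ.0 1))) (λ.λ.1 0)
  →1  λ.0 ((λ.λ.0 1) (λ.λ.0 1))
  →2  λ.0 (λ.0 (λ.λ.0 1))

Term B:
  start: (λ.0 (λ.λ.1 2)) (λ.λ.0)
  →1  (λ.λ.0) (λ.λ.1 (λ.λ.0))
  →2  λ.0

Answer: DIFFERENT — A ⇓ λ.0 (λ.0 (λ.λ.0 1)), B ⇓ λ.0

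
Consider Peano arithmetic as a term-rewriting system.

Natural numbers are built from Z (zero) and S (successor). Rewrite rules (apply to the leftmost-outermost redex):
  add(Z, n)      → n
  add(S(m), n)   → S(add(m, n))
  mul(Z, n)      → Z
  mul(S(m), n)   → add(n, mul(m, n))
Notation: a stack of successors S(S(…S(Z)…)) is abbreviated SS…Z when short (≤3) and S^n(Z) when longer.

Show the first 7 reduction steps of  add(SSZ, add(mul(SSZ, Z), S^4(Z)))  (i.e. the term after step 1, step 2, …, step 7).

  start: add(SSZ, add(mul(SSZ, Z), S^4(Z)))
  →1  S(add(SZ, add(mul(SSZ, Z), S^4(Z))))
  →2  S(S(add(Z, add(mul(SSZ, Z), S^4(Z)))))
  →3  S(S(add(mul(SSZ, Z), S^4(Z))))
  →4  S(S(add(add(Z, mul(SZ, Z)), S^4(Z))))
  →5  S(S(add(mul(SZ, Z), S^4(Z))))
  →6  S(S(add(add(Z, mul(Z, Z)), S^4(Z))))
  →7  S(S(add(mul(Z, Z), S^4(Z))))

Answer: after 7 steps: S(S(add(mul(Z, Z), S^4(Z))))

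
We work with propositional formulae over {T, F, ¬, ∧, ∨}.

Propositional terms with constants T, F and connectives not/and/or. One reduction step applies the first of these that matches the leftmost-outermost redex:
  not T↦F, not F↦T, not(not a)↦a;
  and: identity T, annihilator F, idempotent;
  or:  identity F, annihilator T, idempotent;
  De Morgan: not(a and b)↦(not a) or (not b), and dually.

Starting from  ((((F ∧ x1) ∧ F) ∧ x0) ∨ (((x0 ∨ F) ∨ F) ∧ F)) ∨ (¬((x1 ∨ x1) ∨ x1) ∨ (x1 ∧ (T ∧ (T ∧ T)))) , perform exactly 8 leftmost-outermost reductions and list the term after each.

  start: ((((F ∧ x1) ∧ F) ∧ x0) ∨ (((x0 ∨ F) ∨ F) ∧ F)) ∨ (¬((x1 ∨ x1) ∨ x1) ∨ (x1 ∧ (T ∧ (T ∧ T))))
  →1  ((F ∧ x0) ∨ (((x0 ∨ F) ∨ F) ∧ F)) ∨ (¬((x1 ∨ x1) ∨ x1) ∨ (x1 ∧ (T ∧ (T ∧ T))))
  →2  (F ∨ (((x0 ∨ F) ∨ F) ∧ F)) ∨ (¬((x1 ∨ x1) ∨ x1) ∨ (x1 ∧ (T ∧ (T ∧ T))))
  →3  (((x0 ∨ F) ∨ F) ∧ F) ∨ (¬((x1 ∨ x1) ∨ x1) ∨ (x1 ∧ (T ∧ (T ∧ T))))
  →4  F ∨ (¬((x1 ∨ x1) ∨ x1) ∨ (x1 ∧ (T ∧ (T ∧ T))))
  →5  ¬((x1 ∨ x1) ∨ x1) ∨ (x1 ∧ (T ∧ (T ∧ T)))
  →6  (¬(x1 ∨ x1) ∧ ¬x1) ∨ (x1 ∧ (T ∧ (T ∧ T)))
  →7  ((¬x1 ∧ ¬x1) ∧ ¬x1) ∨ (x1 ∧ (T ∧ (T ∧ T)))
  →8  (¬x1 ∧ ¬x1) ∨ (x1 ∧ (T ∧ (T ∧ T)))

Answer: after 8 steps: (¬x1 ∧ ¬x1) ∨ (x1 ∧ (T ∧ (T ∧ T)))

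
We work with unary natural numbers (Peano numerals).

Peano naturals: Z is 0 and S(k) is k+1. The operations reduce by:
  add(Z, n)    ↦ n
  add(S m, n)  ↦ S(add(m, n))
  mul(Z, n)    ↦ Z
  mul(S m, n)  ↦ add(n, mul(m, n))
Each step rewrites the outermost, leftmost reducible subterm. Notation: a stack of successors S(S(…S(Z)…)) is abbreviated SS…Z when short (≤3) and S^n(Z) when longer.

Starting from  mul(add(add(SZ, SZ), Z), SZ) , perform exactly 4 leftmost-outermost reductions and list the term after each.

Answer: after 4 steps: S(add(Z, mul(add(add(Z, SZ), Z), SZ)))

Reduction:
  start: mul(add(add(SZ, SZ), Z), SZ)
  step 1: mul(add(S(add(Z, SZ)), Z), SZ)
  step 2: mul(S(add(add(Z, SZ), Z)), SZ)
  step 3: add(SZ, mul(add(add(Z, SZ), Z), SZ))
  step 4: S(add(Z, mul(add(add(Z, SZ), Z), SZ)))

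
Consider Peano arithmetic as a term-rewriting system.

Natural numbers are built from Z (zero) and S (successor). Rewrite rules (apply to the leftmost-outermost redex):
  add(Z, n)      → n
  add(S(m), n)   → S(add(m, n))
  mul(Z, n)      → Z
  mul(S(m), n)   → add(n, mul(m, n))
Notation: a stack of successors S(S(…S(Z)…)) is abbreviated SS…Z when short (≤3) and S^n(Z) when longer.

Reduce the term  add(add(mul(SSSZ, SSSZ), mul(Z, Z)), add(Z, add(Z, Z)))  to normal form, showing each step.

  start: add(add(mul(SSSZ, SSSZ), mul(Z, Z)), add(Z, add(Z, Z)))
  →1  add(add(add(SSSZ, mul(SSZ, SSSZ)), mul(Z, Z)), add(Z, add(Z, Z)))
  →2  add(add(S(add(SSZ, mul(SSZ, SSSZ))), mul(Z, Z)), add(Z, add(Z, Z)))
  →3  add(S(add(add(SSZ, mul(SSZ, SSSZ)), mul(Z, Z))), add(Z, add(Z, Z)))
  →4  S(add(add(add(SSZ, mul(SSZ, SSSZ)), mul(Z, Z)), add(Z, add(Z, Z))))
  →5  S(add(add(S(add(SZ, mul(SSZ, SSSZ))), mul(Z, Z)), add(Z, add(Z, Z))))
  →6  S(add(S(add(add(SZ, mul(SSZ, SSSZ)), mul(Z, Z))), add(Z, add(Z, Z))))
  →7  S(S(add(add(add(SZ, mul(SSZ, SSSZ)), mul(Z, Z)), add(Z, add(Z, Z)))))
  →8  S(S(add(add(S(add(Z, mul(SSZ, SSSZ))), mul(Z, Z)), add(Z, add(Z, Z)))))
  →9  S(S(add(S(add(add(Z, mul(SSZ, SSSZ)), mul(Z, Z))), add(Z, add(Z, Z)))))
  →10  S(S(S(add(add(add(Z, mul(SSZ, SSSZ)), mul(Z, Z)), add(Z, add(Z, Z))))))
  →11  S(S(S(add(add(mul(SSZ, SSSZ), mul(Z, Z)), add(Z, add(Z, Z))))))
  →12  S(S(S(add(add(add(SSSZ, mul(SZ, SSSZ)), mul(Z, Z)), add(Z, add(Z, Z))))))
  →13  S(S(S(add(add(S(add(SSZ, mul(SZ, SSSZ))), mul(Z, Z)), add(Z, add(Z, Z))))))
  →14  S(S(S(add(S(add(add(SSZ, mul(SZ, SSSZ)), mul(Z, Z))), add(Z, add(Z, Z))))))
  →15  S(S(S(S(add(add(add(SSZ, mul(SZ, SSSZ)), mul(Z, Z)), add(Z, add(Z, Z)))))))
  →16  S(S(S(S(add(add(S(add(SZ, mul(SZ, SSSZ))), mul(Z, Z)), add(Z, add(Z, Z)))))))
  →17  S(S(S(S(add(S(add(add(SZ, mul(SZ, SSSZ)), mul(Z, Z))), add(Z, add(Z, Z)))))))
  →18  S(S(S(S(S(add(add(add(SZ, mul(SZ, SSSZ)), mul(Z, Z)), add(Z, add(Z, Z))))))))
  →19  S(S(S(S(S(add(add(S(add(Z, mul(SZ, SSSZ))), mul(Z, Z)), add(Z, add(Z, Z))))))))
  →20  S(S(S(S(S(add(S(add(add(Z, mul(SZ, SSSZ)), mul(Z, Z))), add(Z, add(Z, Z))))))))
  →21  S(S(S(S(S(S(add(add(add(Z, mul(SZ, SSSZ)), mul(Z, Z)), add(Z, add(Z, Z)))))))))
  →22  S(S(S(S(S(S(add(add(mul(SZ, SSSZ), mul(Z, Z)), add(Z, add(Z, Z)))))))))
  →23  S(S(S(S(S(S(add(add(add(SSSZ, mul(Z, SSSZ)), mul(Z, Z)), add(Z, add(Z, Z)))))))))
  →24  S(S(S(S(S(S(add(add(S(add(SSZ, mul(Z, SSSZ))), mul(Z, Z)), add(Z, add(Z, Z)))))))))
  →25  S(S(S(S(S(S(add(S(add(add(SSZ, mul(Z, SSSZ)), mul(Z, Z))), add(Z, add(Z, Z)))))))))
  →26  S(S(S(S(S(S(S(add(add(add(SSZ, mul(Z, SSSZ)), mul(Z, Z)), add(Z, add(Z, Z))))))))))
  →27  S(S(S(S(S(S(S(add(add(S(add(SZ, mul(Z, SSSZ))), mul(Z, Z)), add(Z, add(Z, Z))))))))))
  →28  S(S(S(S(S(S(S(add(S(add(add(SZ, mul(Z, SSSZ)), mul(Z, Z))), add(Z, add(Z, Z))))))))))
  →29  S(S(S(S(S(S(S(S(add(add(add(SZ, mul(Z, SSSZ)), mul(Z, Z)), add(Z, add(Z, Z)))))))))))
  →30  S(S(S(S(S(S(S(S(add(add(S(add(Z, mul(Z, SSSZ))), mul(Z, Z)), add(Z, add(Z, Z)))))))))))
  →31  S(S(S(S(S(S(S(S(add(S(add(add(Z, mul(Z, SSSZ)), mul(Z, Z))), add(Z, add(Z, Z)))))))))))
  →32  S(S(S(S(S(S(S(S(S(add(add(add(Z, mul(Z, SSSZ)), mul(Z, Z)), add(Z, add(Z, Z))))))))))))
  →33  S(S(S(S(S(S(S(S(S(add(add(mul(Z, SSSZ), mul(Z, Z)), add(Z, add(Z, Z))))))))))))
  →34  S(S(S(S(S(S(S(S(S(add(add(Z, mul(Z, Z)), add(Z, add(Z, Z))))))))))))
  →35  S(S(S(S(S(S(S(S(S(add(mul(Z, Z), add(Z, add(Z, Z))))))))))))
  →36  S(S(S(S(S(S(S(S(S(add(Z, add(Z, add(Z, Z))))))))))))
  →37  S(S(S(S(S(S(S(S(S(add(Z, add(Z, Z)))))))))))
  →38  S(S(S(S(S(S(S(S(S(add(Z, Z))))))))))
  →39  S^9(Z)

Answer: normal form = S^9(Z)  (in 39 steps)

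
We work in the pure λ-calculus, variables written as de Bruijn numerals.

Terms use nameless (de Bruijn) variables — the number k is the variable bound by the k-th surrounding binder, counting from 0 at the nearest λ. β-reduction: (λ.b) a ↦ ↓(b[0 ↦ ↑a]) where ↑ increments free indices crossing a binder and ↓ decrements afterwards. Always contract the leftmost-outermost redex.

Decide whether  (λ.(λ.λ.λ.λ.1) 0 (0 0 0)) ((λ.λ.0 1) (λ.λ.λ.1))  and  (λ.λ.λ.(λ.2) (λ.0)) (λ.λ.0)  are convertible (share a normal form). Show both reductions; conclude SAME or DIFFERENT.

Answer: SAME — A ⇓ λ.λ.1, B ⇓ λ.λ.1

Derivation:
Term A:
  start: (λ.(λ.λ.λ.λ.1) 0 (0 0 0)) ((λ.λ.0 1) (λ.λ.λ.1))
  step 1: (λ.λ.λ.λ.1) ((λ.λ.0 1) (λ.λ.λ.1)) ((λ.λ.0 1) (λ.λ.λ.1) ((λ.λ.0 1) (λ.λ.λ.1)) ((λ.λ.0 1) (λ.λ.λ.1)))
  step 2: (λ.λ.λ.1) ((λ.λ.0 1) (λ.λ.λ.1) ((λ.λ.0 1) (λ.λ.λ.1)) ((λ.λ.0 1) (λ.λ.λ.1)))
  step 3: λ.λ.1

Term B:
  start: (λ.λ.λ.(λ.2) (λ.0)) (λ.λ.0)
  step 1: λ.λ.(λ.2) (λ.0)
  step 2: λ.λ.1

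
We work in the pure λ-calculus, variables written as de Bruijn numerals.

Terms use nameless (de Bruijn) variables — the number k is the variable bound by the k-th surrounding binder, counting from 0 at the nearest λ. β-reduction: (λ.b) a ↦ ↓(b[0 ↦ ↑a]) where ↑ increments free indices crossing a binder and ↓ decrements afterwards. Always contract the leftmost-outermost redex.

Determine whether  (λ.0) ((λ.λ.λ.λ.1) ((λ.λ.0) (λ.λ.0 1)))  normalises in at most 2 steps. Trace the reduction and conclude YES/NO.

  start: (λ.0) ((λ.λ.λ.λ.1) ((λ.λ.0) (λ.λ.0 1)))
  step 1: (λ.λ.λ.λ.1) ((λ.λ.0) (λ.λ.0 1))
  step 2: λ.λ.λ.1

Answer: YES — reaches normal form λ.λ.λ.1 in 2 ≤ 2 steps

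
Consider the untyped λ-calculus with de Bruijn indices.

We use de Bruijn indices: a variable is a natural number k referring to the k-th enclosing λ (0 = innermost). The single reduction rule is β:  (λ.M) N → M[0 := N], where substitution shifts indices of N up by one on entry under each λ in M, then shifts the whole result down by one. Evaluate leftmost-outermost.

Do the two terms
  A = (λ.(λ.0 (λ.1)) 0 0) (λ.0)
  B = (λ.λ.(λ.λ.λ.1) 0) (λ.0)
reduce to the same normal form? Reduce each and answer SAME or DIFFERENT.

Term A:
  start: (λ.(λ.0 (λ.1)) 0 0) (λ.0)
  step 1: (λ.0 (λ.1)) (λ.0) (λ.0)
  step 2: (λ.0) (λ.λ.0) (λ.0)
  step 3: (λ.λ.0) (λ.0)
  step 4: λ.0

Term B:
  start: (λ.λ.(λ.λ.λ.1) 0) (λ.0)
  step 1: λ.(λ.λ.λ.1) 0
  step 2: λ.λ.λ.1

Answer: DIFFERENT — A ⇓ λ.0, B ⇓ λ.λ.λ.1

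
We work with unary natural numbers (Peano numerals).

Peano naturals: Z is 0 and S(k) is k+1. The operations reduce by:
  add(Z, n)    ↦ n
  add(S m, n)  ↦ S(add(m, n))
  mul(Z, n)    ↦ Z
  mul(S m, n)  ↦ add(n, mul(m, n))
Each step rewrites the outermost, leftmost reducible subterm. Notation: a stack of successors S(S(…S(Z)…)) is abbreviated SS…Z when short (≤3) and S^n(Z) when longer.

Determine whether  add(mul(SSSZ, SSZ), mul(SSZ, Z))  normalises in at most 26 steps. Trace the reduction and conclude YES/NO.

  start: add(mul(SSSZ, SSZ), mul(SSZ, Z))
  →1  add(add(SSZ, mul(SSZ, SSZ)), mul(SSZ, Z))
  →2  add(S(add(SZ, mul(SSZ, SSZ))), mul(SSZ, Z))
  →3  S(add(add(SZ, mul(SSZ, SSZ)), mul(SSZ, Z)))
  →4  S(add(S(add(Z, mul(SSZ, SSZ))), mul(SSZ, Z)))
  →5  S(S(add(add(Z, mul(SSZ, SSZ)), mul(SSZ, Z))))
  →6  S(S(add(mul(SSZ, SSZ), mul(SSZ, Z))))
  →7  S(S(add(add(SSZ, mul(SZ, SSZ)), mul(SSZ, Z))))
  →8  S(S(add(S(add(SZ, mul(SZ, SSZ))), mul(SSZ, Z))))
  →9  S(S(S(add(add(SZ, mul(SZ, SSZ)), mul(SSZ, Z)))))
  →10  S(S(S(add(S(add(Z, mul(SZ, SSZ))), mul(SSZ, Z)))))
  →11  S(S(S(S(add(add(Z, mul(SZ, SSZ)), mul(SSZ, Z))))))
  →12  S(S(S(S(add(mul(SZ, SSZ), mul(SSZ, Z))))))
  →13  S(S(S(S(add(add(SSZ, mul(Z, SSZ)), mul(SSZ, Z))))))
  →14  S(S(S(S(add(S(add(SZ, mul(Z, SSZ))), mul(SSZ, Z))))))
  →15  S(S(S(S(S(add(add(SZ, mul(Z, SSZ)), mul(SSZ, Z)))))))
  →16  S(S(S(S(S(add(S(add(Z, mul(Z, SSZ))), mul(SSZ, Z)))))))
  →17  S(S(S(S(S(S(add(add(Z, mul(Z, SSZ)), mul(SSZ, Z))))))))
  →18  S(S(S(S(S(S(add(mul(Z, SSZ), mul(SSZ, Z))))))))
  →19  S(S(S(S(S(S(add(Z, mul(SSZ, Z))))))))
  →20  S(S(S(S(S(S(mul(SSZ, Z)))))))
  →21  S(S(S(S(S(S(add(Z, mul(SZ, Z))))))))
  →22  S(S(S(S(S(S(mul(SZ, Z)))))))
  →23  S(S(S(S(S(S(add(Z, mul(Z, Z))))))))
  →24  S(S(S(S(S(S(mul(Z, Z)))))))
  →25  S^6(Z)

Answer: YES — reaches normal form S^6(Z) in 25 ≤ 26 steps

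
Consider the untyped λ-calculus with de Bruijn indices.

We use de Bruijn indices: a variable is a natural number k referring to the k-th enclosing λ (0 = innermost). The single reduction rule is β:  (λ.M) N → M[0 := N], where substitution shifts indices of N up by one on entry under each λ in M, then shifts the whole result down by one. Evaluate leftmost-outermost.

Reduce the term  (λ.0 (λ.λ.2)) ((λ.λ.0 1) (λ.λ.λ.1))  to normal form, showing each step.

  start: (λ.0 (λ.λ.2)) ((λ.λ.0 1) (λ.λ.λ.1))
  [1] (λ.λ.0 1) (λ.λ.λ.1) (λ.λ.(λ.λ.0 1) (λ.λ.λ.1))
  [2] (λ.0 (λ.λ.λ.1)) (λ.λ.(λ.λ.0 1) (λ.λ.λ.1))
  [3] (λ.λ.(λ.λ.0 1) (λ.λ.λ.1)) (λ.λ.λ.1)
  [4] λ.(λ.λ.0 1) (λ.λ.λ.1)
  [5] λ.λ.0 (λ.λ.λ.1)

Answer: normal form = λ.λ.0 (λ.λ.λ.1)  (in 5 steps)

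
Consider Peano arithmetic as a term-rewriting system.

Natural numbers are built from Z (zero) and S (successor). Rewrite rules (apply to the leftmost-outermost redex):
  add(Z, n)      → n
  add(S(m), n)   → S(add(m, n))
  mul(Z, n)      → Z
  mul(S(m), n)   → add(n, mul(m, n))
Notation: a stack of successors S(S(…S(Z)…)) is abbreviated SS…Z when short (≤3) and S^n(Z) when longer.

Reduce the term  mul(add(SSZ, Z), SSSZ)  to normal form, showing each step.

Answer: normal form = S^6(Z)  (in 14 steps)

Derivation:
  start: mul(add(SSZ, Z), SSSZ)
  [1] mul(S(add(SZ, Z)), SSSZ)
  [2] add(SSSZ, mul(add(SZ, Z), SSSZ))
  [3] S(add(SSZ, mul(add(SZ, Z), SSSZ)))
  [4] S(S(add(SZ, mul(add(SZ, Z), SSSZ))))
  [5] S(S(S(add(Z, mul(add(SZ, Z), SSSZ)))))
  [6] S(S(S(mul(add(SZ, Z), SSSZ))))
  [7] S(S(S(mul(S(add(Z, Z)), SSSZ))))
  [8] S(S(S(add(SSSZ, mul(add(Z, Z), SSSZ)))))
  [9] S(S(S(S(add(SSZ, mul(add(Z, Z), SSSZ))))))
  [10] S(S(S(S(S(add(SZ, mul(add(Z, Z), SSSZ)))))))
  [11] S(S(S(S(S(S(add(Z, mul(add(Z, Z), SSSZ))))))))
  [12] S(S(S(S(S(S(mul(add(Z, Z), SSSZ)))))))
  [13] S(S(S(S(S(S(mul(Z, SSSZ)))))))
  [14] S^6(Z)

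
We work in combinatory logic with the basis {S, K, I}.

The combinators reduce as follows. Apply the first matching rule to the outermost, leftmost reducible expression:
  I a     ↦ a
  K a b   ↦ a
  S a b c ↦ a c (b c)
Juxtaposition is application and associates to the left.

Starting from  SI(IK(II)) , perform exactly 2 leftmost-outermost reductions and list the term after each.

  start: SI(IK(II))
  →1  SI(K(II))
  →2  SI(KI)

Answer: after 2 steps: SI(KI)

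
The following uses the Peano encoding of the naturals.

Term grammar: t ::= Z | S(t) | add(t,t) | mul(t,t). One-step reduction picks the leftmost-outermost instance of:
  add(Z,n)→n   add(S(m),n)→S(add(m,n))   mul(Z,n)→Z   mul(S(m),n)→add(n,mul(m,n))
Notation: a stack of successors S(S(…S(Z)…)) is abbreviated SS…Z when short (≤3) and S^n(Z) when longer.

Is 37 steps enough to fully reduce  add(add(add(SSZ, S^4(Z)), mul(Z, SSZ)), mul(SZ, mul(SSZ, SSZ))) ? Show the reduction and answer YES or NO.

Answer: YES — reaches normal form S^10(Z) in 34 ≤ 37 steps

Working:
  start: add(add(add(SSZ, S^4(Z)), mul(Z, SSZ)), mul(SZ, mul(SSZ, SSZ)))
  step 1: add(add(S(add(SZ, S^4(Z))), mul(Z, SSZ)), mul(SZ, mul(SSZ, SSZ)))
  step 2: add(S(add(add(SZ, S^4(Z)), mul(Z, SSZ))), mul(SZ, mul(SSZ, SSZ)))
  step 3: S(add(add(add(SZ, S^4(Z)), mul(Z, SSZ)), mul(SZ, mul(SSZ, SSZ))))
  step 4: S(add(add(S(add(Z, S^4(Z))), mul(Z, SSZ)), mul(SZ, mul(SSZ, SSZ))))
  step 5: S(add(S(add(add(Z, S^4(Z)), mul(Z, SSZ))), mul(SZ, mul(SSZ, SSZ))))
  step 6: S(S(add(add(add(Z, S^4(Z)), mul(Z, SSZ)), mul(SZ, mul(SSZ, SSZ)))))
  step 7: S(S(add(add(S^4(Z), mul(Z, SSZ)), mul(SZ, mul(SSZ, SSZ)))))
  step 8: S(S(add(S(add(SSSZ, mul(Z, SSZ))), mul(SZ, mul(SSZ, SSZ)))))
  step 9: S(S(S(add(add(SSSZ, mul(Z, SSZ)), mul(SZ, mul(SSZ, SSZ))))))
  step 10: S(S(S(add(S(add(SSZ, mul(Z, SSZ))), mul(SZ, mul(SSZ, SSZ))))))
  step 11: S(S(S(S(add(add(SSZ, mul(Z, SSZ)), mul(SZ, mul(SSZ, SSZ)))))))
  step 12: S(S(S(S(add(S(add(SZ, mul(Z, SSZ))), mul(SZ, mul(SSZ, SSZ)))))))
  step 13: S(S(S(S(S(add(add(SZ, mul(Z, SSZ)), mul(SZ, mul(SSZ, SSZ))))))))
  step 14: S(S(S(S(S(add(S(add(Z, mul(Z, SSZ))), mul(SZ, mul(SSZ, SSZ))))))))
  step 15: S(S(S(S(S(S(add(add(Z, mul(Z, SSZ)), mul(SZ, mul(SSZ, SSZ)))))))))
  step 16: S(S(S(S(S(S(add(mul(Z, SSZ), mul(SZ, mul(SSZ, SSZ)))))))))
  step 17: S(S(S(S(S(S(add(Z, mul(SZ, mul(SSZ, SSZ)))))))))
  step 18: S(S(S(S(S(S(mul(SZ, mul(SSZ, SSZ))))))))
  step 19: S(S(S(S(S(S(add(mul(SSZ, SSZ), mul(Z, mul(SSZ, SSZ)))))))))
  step 20: S(S(S(S(S(S(add(add(SSZ, mul(SZ, SSZ)), mul(Z, mul(SSZ, SSZ)))))))))
  step 21: S(S(S(S(S(S(add(S(add(SZ, mul(SZ, SSZ))), mul(Z, mul(SSZ, SSZ)))))))))
  step 22: S(S(S(S(S(S(S(add(add(SZ, mul(SZ, SSZ)), mul(Z, mul(SSZ, SSZ))))))))))
  step 23: S(S(S(S(S(S(S(add(S(add(Z, mul(SZ, SSZ))), mul(Z, mul(SSZ, SSZ))))))))))
  step 24: S(S(S(S(S(S(S(S(add(add(Z, mul(SZ, SSZ)), mul(Z, mul(SSZ, SSZ)))))))))))
  step 25: S(S(S(S(S(S(S(S(add(mul(SZ, SSZ), mul(Z, mul(SSZ, SSZ)))))))))))
  step 26: S(S(S(S(S(S(S(S(add(add(SSZ, mul(Z, SSZ)), mul(Z, mul(SSZ, SSZ)))))))))))
  step 27: S(S(S(S(S(S(S(S(add(S(add(SZ, mul(Z, SSZ))), mul(Z, mul(SSZ, SSZ)))))))))))
  step 28: S(S(S(S(S(S(S(S(S(add(add(SZ, mul(Z, SSZ)), mul(Z, mul(SSZ, SSZ))))))))))))
  step 29: S(S(S(S(S(S(S(S(S(add(S(add(Z, mul(Z, SSZ))), mul(Z, mul(SSZ, SSZ))))))))))))
  step 30: S(S(S(S(S(S(S(S(S(S(add(add(Z, mul(Z, SSZ)), mul(Z, mul(SSZ, SSZ)))))))))))))
  step 31: S(S(S(S(S(S(S(S(S(S(add(mul(Z, SSZ), mul(Z, mul(SSZ, SSZ)))))))))))))
  step 32: S(S(S(S(S(S(S(S(S(S(add(Z, mul(Z, mul(SSZ, SSZ)))))))))))))
  step 33: S(S(S(S(S(S(S(S(S(S(mul(Z, mul(SSZ, SSZ))))))))))))
  step 34: S^10(Z)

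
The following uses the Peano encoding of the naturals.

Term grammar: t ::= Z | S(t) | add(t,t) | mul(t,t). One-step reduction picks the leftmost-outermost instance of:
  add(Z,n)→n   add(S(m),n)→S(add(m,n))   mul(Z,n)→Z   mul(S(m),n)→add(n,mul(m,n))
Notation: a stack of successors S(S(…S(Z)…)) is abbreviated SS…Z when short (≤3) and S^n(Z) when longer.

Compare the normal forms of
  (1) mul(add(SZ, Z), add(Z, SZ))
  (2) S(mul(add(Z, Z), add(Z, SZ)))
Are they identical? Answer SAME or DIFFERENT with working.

Term A:
  start: mul(add(SZ, Z), add(Z, SZ))
  [1] mul(S(add(Z, Z)), add(Z, SZ))
  [2] add(add(Z, SZ), mul(add(Z, Z), add(Z, SZ)))
  [3] add(SZ, mul(add(Z, Z), add(Z, SZ)))
  [4] S(add(Z, mul(add(Z, Z), add(Z, SZ))))
  [5] S(mul(add(Z, Z), add(Z, SZ)))
  [6] S(mul(Z, add(Z, SZ)))
  [7] SZ

Term B:
  start: S(mul(add(Z, Z), add(Z, SZ)))
  [1] S(mul(Z, add(Z, SZ)))
  [2] SZ

Answer: SAME — A ⇓ SZ, B ⇓ SZ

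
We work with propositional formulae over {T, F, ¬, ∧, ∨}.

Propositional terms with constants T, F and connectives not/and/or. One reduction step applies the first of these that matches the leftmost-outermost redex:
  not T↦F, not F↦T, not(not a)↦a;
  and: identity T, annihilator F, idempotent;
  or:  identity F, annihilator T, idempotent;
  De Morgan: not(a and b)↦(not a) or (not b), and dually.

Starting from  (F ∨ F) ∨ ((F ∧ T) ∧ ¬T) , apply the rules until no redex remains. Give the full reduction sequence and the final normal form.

  start: (F ∨ F) ∨ ((F ∧ T) ∧ ¬T)
  step 1: F ∨ ((F ∧ T) ∧ ¬T)
  step 2: (F ∧ T) ∧ ¬T
  step 3: F ∧ ¬T
  step 4: F

Answer: normal form = F  (in 4 steps)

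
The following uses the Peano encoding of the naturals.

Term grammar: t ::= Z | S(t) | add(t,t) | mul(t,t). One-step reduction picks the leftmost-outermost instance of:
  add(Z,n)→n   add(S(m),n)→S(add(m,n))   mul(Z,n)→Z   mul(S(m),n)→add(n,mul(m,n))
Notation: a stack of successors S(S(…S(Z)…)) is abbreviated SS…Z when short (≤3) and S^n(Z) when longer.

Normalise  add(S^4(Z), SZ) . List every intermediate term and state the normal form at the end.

  start: add(S^4(Z), SZ)
  →1  S(add(SSSZ, SZ))
  →2  S(S(add(SSZ, SZ)))
  →3  S(S(S(add(SZ, SZ))))
  →4  S(S(S(S(add(Z, SZ)))))
  →5  S^5(Z)

Answer: normal form = S^5(Z)  (in 5 steps)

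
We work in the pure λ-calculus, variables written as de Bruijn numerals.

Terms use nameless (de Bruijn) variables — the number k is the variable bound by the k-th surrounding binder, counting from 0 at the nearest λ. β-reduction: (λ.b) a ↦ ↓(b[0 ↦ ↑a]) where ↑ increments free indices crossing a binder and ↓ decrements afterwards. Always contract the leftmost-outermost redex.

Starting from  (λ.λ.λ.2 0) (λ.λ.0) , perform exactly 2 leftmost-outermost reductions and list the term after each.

Answer: after 2 steps: λ.λ.λ.0

Derivation:
  start: (λ.λ.λ.2 0) (λ.λ.0)
  [1] λ.λ.(λ.λ.0) 0
  [2] λ.λ.λ.0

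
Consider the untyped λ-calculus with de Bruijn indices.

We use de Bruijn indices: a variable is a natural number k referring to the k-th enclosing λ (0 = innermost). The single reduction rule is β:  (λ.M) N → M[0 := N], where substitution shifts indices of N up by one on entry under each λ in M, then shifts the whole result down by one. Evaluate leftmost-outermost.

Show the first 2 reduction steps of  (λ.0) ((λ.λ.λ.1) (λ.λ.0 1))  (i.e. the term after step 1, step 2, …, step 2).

Answer: after 2 steps: λ.λ.1

Derivation:
  start: (λ.0) ((λ.λ.λ.1) (λ.λ.0 1))
  →1  (λ.λ.λ.1) (λ.λ.0 1)
  →2  λ.λ.1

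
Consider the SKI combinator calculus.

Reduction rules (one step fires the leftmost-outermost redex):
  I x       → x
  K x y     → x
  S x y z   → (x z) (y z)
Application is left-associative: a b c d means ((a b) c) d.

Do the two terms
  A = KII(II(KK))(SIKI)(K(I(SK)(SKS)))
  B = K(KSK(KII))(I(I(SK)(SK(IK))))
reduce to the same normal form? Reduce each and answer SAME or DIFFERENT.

Answer: DIFFERENT — A ⇓ K(K(SK(SKS))), B ⇓ SI

Derivation:
Term A:
  start: KII(II(KK))(SIKI)(K(I(SK)(SKS)))
  [1] I(II(KK))(SIKI)(K(I(SK)(SKS)))
  [2] II(KK)(SIKI)(K(I(SK)(SKS)))
  [3] I(KK)(SIKI)(K(I(SK)(SKS)))
  [4] KK(SIKI)(K(I(SK)(SKS)))
  [5] K(K(I(SK)(SKS)))
  [6] K(K(SK(SKS)))

Term B:
  start: K(KSK(KII))(I(I(SK)(SK(IK))))
  [1] KSK(KII)
  [2] S(KII)
  [3] SI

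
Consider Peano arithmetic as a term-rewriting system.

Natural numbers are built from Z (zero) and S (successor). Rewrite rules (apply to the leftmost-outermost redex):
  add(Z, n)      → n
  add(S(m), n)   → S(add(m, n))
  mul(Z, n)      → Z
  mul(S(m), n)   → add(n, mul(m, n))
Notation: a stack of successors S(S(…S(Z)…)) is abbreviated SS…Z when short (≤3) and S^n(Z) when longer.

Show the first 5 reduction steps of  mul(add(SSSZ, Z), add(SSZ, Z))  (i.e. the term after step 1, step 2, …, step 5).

Answer: after 5 steps: S(add(S(add(Z, Z)), mul(add(SSZ, Z), add(SSZ, Z))))

Reduction:
  start: mul(add(SSSZ, Z), add(SSZ, Z))
  step 1: mul(S(add(SSZ, Z)), add(SSZ, Z))
  step 2: add(add(SSZ, Z), mul(add(SSZ, Z), add(SSZ, Z)))
  step 3: add(S(add(SZ, Z)), mul(add(SSZ, Z), add(SSZ, Z)))
  step 4: S(add(add(SZ, Z), mul(add(SSZ, Z), add(SSZ, Z))))
  step 5: S(add(S(add(Z, Z)), mul(add(SSZ, Z), add(SSZ, Z))))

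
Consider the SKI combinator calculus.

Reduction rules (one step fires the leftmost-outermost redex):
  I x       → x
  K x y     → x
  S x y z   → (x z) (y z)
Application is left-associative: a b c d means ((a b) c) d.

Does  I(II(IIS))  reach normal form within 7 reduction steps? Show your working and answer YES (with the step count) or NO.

  start: I(II(IIS))
  [1] II(IIS)
  [2] I(IIS)
  [3] IIS
  [4] IS
  [5] S

Answer: YES — reaches normal form S in 5 ≤ 7 steps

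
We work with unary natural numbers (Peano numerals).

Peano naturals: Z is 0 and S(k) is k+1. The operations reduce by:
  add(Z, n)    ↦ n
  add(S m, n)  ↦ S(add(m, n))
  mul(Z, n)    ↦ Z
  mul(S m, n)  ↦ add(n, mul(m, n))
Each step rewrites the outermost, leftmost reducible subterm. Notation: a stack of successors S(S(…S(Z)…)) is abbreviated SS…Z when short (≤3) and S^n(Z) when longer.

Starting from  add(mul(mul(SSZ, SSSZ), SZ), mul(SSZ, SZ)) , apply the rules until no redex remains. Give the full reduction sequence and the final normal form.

Answer: normal form = S^8(Z)  (in 44 steps)

Working:
  start: add(mul(mul(SSZ, SSSZ), SZ), mul(SSZ, SZ))
  [1] add(mul(add(SSSZ, mul(SZ, SSSZ)), SZ), mul(SSZ, SZ))
  [2] add(mul(S(add(SSZ, mul(SZ, SSSZ))), SZ), mul(SSZ, SZ))
  [3] add(add(SZ, mul(add(SSZ, mul(SZ, SSSZ)), SZ)), mul(SSZ, SZ))
  [4] add(S(add(Z, mul(add(SSZ, mul(SZ, SSSZ)), SZ))), mul(SSZ, SZ))
  [5] S(add(add(Z, mul(add(SSZ, mul(SZ, SSSZ)), SZ)), mul(SSZ, SZ)))
  [6] S(add(mul(add(SSZ, mul(SZ, SSSZ)), SZ), mul(SSZ, SZ)))
  [7] S(add(mul(S(add(SZ, mul(SZ, SSSZ))), SZ), mul(SSZ, SZ)))
  [8] S(add(add(SZ, mul(add(SZ, mul(SZ, SSSZ)), SZ)), mul(SSZ, SZ)))
  [9] S(add(S(add(Z, mul(add(SZ, mul(SZ, SSSZ)), SZ))), mul(SSZ, SZ)))
  [10] S(S(add(add(Z, mul(add(SZ, mul(SZ, SSSZ)), SZ)), mul(SSZ, SZ))))
  [11] S(S(add(mul(add(SZ, mul(SZ, SSSZ)), SZ), mul(SSZ, SZ))))
  [12] S(S(add(mul(S(add(Z, mul(SZ, SSSZ))), SZ), mul(SSZ, SZ))))
  [13] S(S(add(add(SZ, mul(add(Z, mul(SZ, SSSZ)), SZ)), mul(SSZ, SZ))))
  [14] S(S(add(S(add(Z, mul(add(Z, mul(SZ, SSSZ)), SZ))), mul(SSZ, SZ))))
  [15] S(S(S(add(add(Z, mul(add(Z, mul(SZ, SSSZ)), SZ)), mul(SSZ, SZ)))))
  [16] S(S(S(add(mul(add(Z, mul(SZ, SSSZ)), SZ), mul(SSZ, SZ)))))
  [17] S(S(S(add(mul(mul(SZ, SSSZ), SZ), mul(SSZ, SZ)))))
  [18] S(S(S(add(mul(add(SSSZ, mul(Z, SSSZ)), SZ), mul(SSZ, SZ)))))
  [19] S(S(S(add(mul(S(add(SSZ, mul(Z, SSSZ))), SZ), mul(SSZ, SZ)))))
  [20] S(S(S(add(add(SZ, mul(add(SSZ, mul(Z, SSSZ)), SZ)), mul(SSZ, SZ)))))
  [21] S(S(S(add(S(add(Z, mul(add(SSZ, mul(Z, SSSZ)), SZ))), mul(SSZ, SZ)))))
  [22] S(S(S(S(add(add(Z, mul(add(SSZ, mul(Z, SSSZ)), SZ)), mul(SSZ, SZ))))))
  [23] S(S(S(S(add(mul(add(SSZ, mul(Z, SSSZ)), SZ), mul(SSZ, SZ))))))
  [24] S(S(S(S(add(mul(S(add(SZ, mul(Z, SSSZ))), SZ), mul(SSZ, SZ))))))
  [25] S(S(S(S(add(add(SZ, mul(add(SZ, mul(Z, SSSZ)), SZ)), mul(SSZ, SZ))))))
  [26] S(S(S(S(add(S(add(Z, mul(add(SZ, mul(Z, SSSZ)), SZ))), mul(SSZ, SZ))))))
  [27] S(S(S(S(S(add(add(Z, mul(add(SZ, mul(Z, SSSZ)), SZ)), mul(SSZ, SZ)))))))
  [28] S(S(S(S(S(add(mul(add(SZ, mul(Z, SSSZ)), SZ), mul(SSZ, SZ)))))))
  [29] S(S(S(S(S(add(mul(S(add(Z, mul(Z, SSSZ))), SZ), mul(SSZ, SZ)))))))
  [30] S(S(S(S(S(add(add(SZ, mul(add(Z, mul(Z, SSSZ)), SZ)), mul(SSZ, SZ)))))))
  [31] S(S(S(S(S(add(S(add(Z, mul(add(Z, mul(Z, SSSZ)), SZ))), mul(SSZ, SZ)))))))
  [32] S(S(S(S(S(S(add(add(Z, mul(add(Z, mul(Z, SSSZ)), SZ)), mul(SSZ, SZ))))))))
  [33] S(S(S(S(S(S(add(mul(add(Z, mul(Z, SSSZ)), SZ), mul(SSZ, SZ))))))))
  [34] S(S(S(S(S(S(add(mul(mul(Z, SSSZ), SZ), mul(SSZ, SZ))))))))
  [35] S(S(S(S(S(S(add(mul(Z, SZ), mul(SSZ, SZ))))))))
  [36] S(S(S(S(S(S(add(Z, mul(SSZ, SZ))))))))
  [37] S(S(S(S(S(S(mul(SSZ, SZ)))))))
  [38] S(S(S(S(S(S(add(SZ, mul(SZ, SZ))))))))
  [39] S(S(S(S(S(S(S(add(Z, mul(SZ, SZ)))))))))
  [40] S(S(S(S(S(S(S(mul(SZ, SZ))))))))
  [41] S(S(S(S(S(S(S(add(SZ, mul(Z, SZ)))))))))
  [42] S(S(S(S(S(S(S(S(add(Z, mul(Z, SZ))))))))))
  [43] S(S(S(S(S(S(S(S(mul(Z, SZ)))))))))
  [44] S^8(Z)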